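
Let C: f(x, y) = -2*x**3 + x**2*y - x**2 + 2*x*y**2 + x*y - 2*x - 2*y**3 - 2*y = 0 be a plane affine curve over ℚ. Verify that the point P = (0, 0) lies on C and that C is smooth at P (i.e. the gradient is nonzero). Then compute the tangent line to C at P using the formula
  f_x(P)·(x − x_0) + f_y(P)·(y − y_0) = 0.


Tangent line at P: -2*x - 2*y = 0.

Step 1: f(0, 0) = 0, so P lies on C.
Step 2: partial derivatives
  f_x(x, y) = -6*x**2 + 2*x*y - 2*x + 2*y**2 + y - 2, f_y(x, y) = x**2 + 4*x*y + x - 6*y**2 - 2.
  f_x(P) = -2, f_y(P) = -2 (gradient nonzero, so P is smooth).
Step 3: tangent line at P: -2·(x − 0) + -2·(y − 0) = 0.
Expanding: -2*x - 2*y = 0.


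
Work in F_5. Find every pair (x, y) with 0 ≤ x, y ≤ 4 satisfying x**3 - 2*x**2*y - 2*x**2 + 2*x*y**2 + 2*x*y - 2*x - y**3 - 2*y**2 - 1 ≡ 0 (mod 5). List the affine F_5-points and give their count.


Affine F_5-points: {(1, 1), (2, 0), (3, 3)}; count = 3.

For each of the 25 pairs (x, y) ∈ F_5², evaluate f(x, y) mod 5. Record the zeros.
  x = 0: [0↦4, 1↦1, 2↦3, 3↦4, 4↦3]  zeros at y ∈ ∅
  x = 1: [0↦1, 1↦0, 2↦3, 3↦4, 4↦2]  zeros at y ∈ {1}
  x = 2: [0↦0, 1↦2, 2↦2, 3↦4, 4↦2]  zeros at y ∈ {0}
  x = 3: [0↦2, 1↦3, 2↦1, 3↦0, 4↦4]  zeros at y ∈ {3}
  x = 4: [0↦3, 1↦4, 2↦1, 3↦3, 4↦4]  zeros at y ∈ ∅
Collecting zeros: affine points = {(1, 1), (2, 0), (3, 3)}.
Total count |C(F_5)_aff| = 3.


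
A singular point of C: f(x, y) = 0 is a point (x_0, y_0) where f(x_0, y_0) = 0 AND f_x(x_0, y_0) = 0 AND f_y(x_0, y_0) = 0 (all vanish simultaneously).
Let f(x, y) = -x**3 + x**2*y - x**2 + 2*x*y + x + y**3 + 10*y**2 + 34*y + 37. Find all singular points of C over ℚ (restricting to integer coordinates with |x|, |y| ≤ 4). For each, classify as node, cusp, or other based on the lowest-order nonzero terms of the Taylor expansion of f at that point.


Singular points: {(-1, -3)}; classification: node.

Compute partial derivatives:
  f_x = -3*x**2 + 2*x*y - 2*x + 2*y + 1.
  f_y = x**2 + 2*x + 3*y**2 + 20*y + 34.
Scan x_0 ∈ {−4, ..., 4}. For each x_0, f_y(x_0, y) is a polynomial in y; find its integer roots y ∈ {−4, ..., 4}, then test f_x and f at those candidates.
  x = -4: f_y(-4, y) = 3*y**2 + 20*y + 42; no integer root y with |y| ≤ 4.
  x = -3: f_y(-3, y) = 3*y**2 + 20*y + 37; no integer root y with |y| ≤ 4.
  x = -2: f_y(-2, y) = 3*y**2 + 20*y + 34; no integer root y with |y| ≤ 4.
  x = -1: f_y(-1, y) = 3*y**2 + 20*y + 33; vanishes at y ∈ {-3}. (-1, -3): f_x = 0, f = 0 — SINGULAR.
  x = 0: f_y(0, y) = 3*y**2 + 20*y + 34; no integer root y with |y| ≤ 4.
  x = 1: f_y(1, y) = 3*y**2 + 20*y + 37; no integer root y with |y| ≤ 4.
  x = 2: f_y(2, y) = 3*y**2 + 20*y + 42; no integer root y with |y| ≤ 4.
  x = 3: f_y(3, y) = 3*y**2 + 20*y + 49; no integer root y with |y| ≤ 4.
  x = 4: f_y(4, y) = 3*y**2 + 20*y + 58; no integer root y with |y| ≤ 4.
Only singular point on the grid: (-1, -3).
Classify: substitute x = -1 + u, y = -3 + v and expand: f = -u**3 + u**2*v - u**2 + v**3 + v**2.
No constant or linear terms (consistent with a singular point). Quadratic part: -u**2 + v**2. Cubic part: -u**3 + u**2*v + v**3.
The quadratic part v**2 - u**2 = (v − u)(v + u) splits into two distinct linear factors, so there are two distinct tangent lines y − -3 = ±(x − -1) — this is a node (ordinary double point).
Classification: node.


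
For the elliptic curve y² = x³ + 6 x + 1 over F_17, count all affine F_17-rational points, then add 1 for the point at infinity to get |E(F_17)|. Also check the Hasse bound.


Affine points = {(0, 1), (0, 16), (1, 5), (1, 12), (2, 2), (2, 15), (4, 2), (4, 15), (6, 7), (6, 10), (8, 0), (9, 6), (9, 11), (11, 2), (11, 15), (12, 4), (12, 13), (13, 7), (13, 10), (15, 7), (15, 10)}; affine count = 21; |E(F_17)| = 22.

Discriminant check: Δ ∝ 4a³ + 27b² = 4·6³ + 27·1² = 4·216 + 27·1 ≡ 7 (mod 17). Nonzero ⇒ E is nonsingular.
For each x ∈ F_17, compute rhs = x³ + 6·x + 1 mod 17, then count y ∈ F_17 with y² ≡ rhs.
  x = 0: rhs = 1, matching y values: 1, 16 (2 points).
  x = 1: rhs = 8, matching y values: 5, 12 (2 points).
  x = 2: rhs = 4, matching y values: 2, 15 (2 points).
  x = 3: rhs = 12, matching y values: none (0 points).
  x = 4: rhs = 4, matching y values: 2, 15 (2 points).
  x = 5: rhs = 3, matching y values: none (0 points).
  x = 6: rhs = 15, matching y values: 7, 10 (2 points).
  x = 7: rhs = 12, matching y values: none (0 points).
  x = 8: rhs = 0, matching y values: 0 (1 points).
  x = 9: rhs = 2, matching y values: 6, 11 (2 points).
  x = 10: rhs = 7, matching y values: none (0 points).
  x = 11: rhs = 4, matching y values: 2, 15 (2 points).
  x = 12: rhs = 16, matching y values: 4, 13 (2 points).
  x = 13: rhs = 15, matching y values: 7, 10 (2 points).
  x = 14: rhs = 7, matching y values: none (0 points).
  x = 15: rhs = 15, matching y values: 7, 10 (2 points).
  x = 16: rhs = 11, matching y values: none (0 points).
Total affine count: 21.
Full point count |E(F_17)| = 21 + 1 = 22.
Hasse bound: |22 − (17+1)| = |4| = 4 ≤ 2√17 ≈ 8.2462 ✓.


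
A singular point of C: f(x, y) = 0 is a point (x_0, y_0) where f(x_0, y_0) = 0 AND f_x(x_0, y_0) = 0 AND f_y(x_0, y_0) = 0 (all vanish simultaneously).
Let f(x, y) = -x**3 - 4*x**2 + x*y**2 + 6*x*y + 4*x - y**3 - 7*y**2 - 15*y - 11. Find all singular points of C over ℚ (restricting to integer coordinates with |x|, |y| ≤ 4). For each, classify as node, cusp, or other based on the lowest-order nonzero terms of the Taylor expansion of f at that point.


Singular points: {(-1, -3)}; classification: node.

Compute partial derivatives:
  f_x = -3*x**2 - 8*x + y**2 + 6*y + 4.
  f_y = 2*x*y + 6*x - 3*y**2 - 14*y - 15.
Scan x_0 ∈ {−4, ..., 4}. For each x_0, f_y(x_0, y) is a polynomial in y; find its integer roots y ∈ {−4, ..., 4}, then test f_x and f at those candidates.
  x = -4: f_y(-4, y) = -3*y**2 - 22*y - 39; vanishes at y ∈ {-3}. (-4, -3): f_x = -21 ≠ 0.
  x = -3: f_y(-3, y) = -3*y**2 - 20*y - 33; vanishes at y ∈ {-3}. (-3, -3): f_x = -8 ≠ 0.
  x = -2: f_y(-2, y) = -3*y**2 - 18*y - 27; vanishes at y ∈ {-3}. (-2, -3): f_x = -1 ≠ 0.
  x = -1: f_y(-1, y) = -3*y**2 - 16*y - 21; vanishes at y ∈ {-3}. (-1, -3): f_x = 0, f = 0 — SINGULAR.
  x = 0: f_y(0, y) = -3*y**2 - 14*y - 15; vanishes at y ∈ {-3}. (0, -3): f_x = -5 ≠ 0.
  x = 1: f_y(1, y) = -3*y**2 - 12*y - 9; vanishes at y ∈ {-3, -1}. (1, -3): f_x = -16 ≠ 0; (1, -1): f_x = -12 ≠ 0.
  x = 2: f_y(2, y) = -3*y**2 - 10*y - 3; vanishes at y ∈ {-3}. (2, -3): f_x = -33 ≠ 0.
  x = 3: f_y(3, y) = -3*y**2 - 8*y + 3; vanishes at y ∈ {-3}. (3, -3): f_x = -56 ≠ 0.
  x = 4: f_y(4, y) = -3*y**2 - 6*y + 9; vanishes at y ∈ {-3, 1}. (4, -3): f_x = -85 ≠ 0; (4, 1): f_x = -69 ≠ 0.
Only singular point on the grid: (-1, -3).
Classify: substitute x = -1 + u, y = -3 + v and expand: f = -u**3 - u**2 + u*v**2 - v**3 + v**2.
No constant or linear terms (consistent with a singular point). Quadratic part: -u**2 + v**2. Cubic part: -u**3 + u*v**2 - v**3.
The quadratic part v**2 - u**2 = (v − u)(v + u) splits into two distinct linear factors, so there are two distinct tangent lines y − -3 = ±(x − -1) — this is a node (ordinary double point).
Classification: node.


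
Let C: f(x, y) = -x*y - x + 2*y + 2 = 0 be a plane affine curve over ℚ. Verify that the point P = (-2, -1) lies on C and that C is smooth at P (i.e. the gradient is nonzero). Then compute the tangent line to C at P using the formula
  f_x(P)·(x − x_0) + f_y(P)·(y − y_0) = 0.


Tangent line at P: 4*y + 4 = 0.

Step 1: f(-2, -1) = 0, so P lies on C.
Step 2: partial derivatives
  f_x(x, y) = -y - 1, f_y(x, y) = 2 - x.
  f_x(P) = 0, f_y(P) = 4 (gradient nonzero, so P is smooth).
Step 3: tangent line at P: 0·(x − -2) + 4·(y − -1) = 0.
Expanding: 4*y + 4 = 0.


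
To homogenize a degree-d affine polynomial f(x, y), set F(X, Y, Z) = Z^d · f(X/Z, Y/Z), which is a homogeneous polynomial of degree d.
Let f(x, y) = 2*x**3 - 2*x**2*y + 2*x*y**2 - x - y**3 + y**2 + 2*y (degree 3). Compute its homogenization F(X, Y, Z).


F(X, Y, Z) = 2*X**3 - 2*X**2*Y + 2*X*Y**2 - X*Z**2 - Y**3 + Y**2*Z + 2*Y*Z**2

deg(f) = 3.
Substitute x = X/Z, y = Y/Z into f, then multiply by Z^3.
  monomial 2·x^3·y^0 ↦ 2·X^3·Y^0·Z^0.
  monomial -2·x^2·y^1 ↦ -2·X^2·Y^1·Z^0.
  monomial 2·x^1·y^2 ↦ 2·X^1·Y^2·Z^0.
  monomial -1·x^1·y^0 ↦ -1·X^1·Y^0·Z^2.
  monomial -1·x^0·y^3 ↦ -1·X^0·Y^3·Z^0.
  monomial 1·x^0·y^2 ↦ 1·X^0·Y^2·Z^1.
  monomial 2·x^0·y^1 ↦ 2·X^0·Y^1·Z^2.
Collecting: F(X, Y, Z) = 2*X**3 - 2*X**2*Y + 2*X*Y**2 - X*Z**2 - Y**3 + Y**2*Z + 2*Y*Z**2.


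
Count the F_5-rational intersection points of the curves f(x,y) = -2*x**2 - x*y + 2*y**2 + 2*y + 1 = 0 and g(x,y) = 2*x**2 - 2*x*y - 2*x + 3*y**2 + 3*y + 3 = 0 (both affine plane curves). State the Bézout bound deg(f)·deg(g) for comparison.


Common zeros: {(1, 4)}; count = 1; Bézout bound = 4.

deg(f) = 2, deg(g) = 2, so Bézout bound = 4.
Scan x ∈ F_5. For each x, list the y ∈ F_5 with f(x, y) ≡ 0 and those with g(x, y) ≡ 0 (mod 5); the common zeros in that column are the intersection.
  x = 0: f ≡ 0 at y ∈ {1, 3}; g ≡ 0 at y ∈ ∅; common: ∅.
  x = 1: f ≡ 0 at y ∈ {3, 4}; g ≡ 0 at y ∈ {4}; common: {4}.
  x = 2: f ≡ 0 at y ∈ {1, 4}; g ≡ 0 at y ∈ ∅; common: ∅.
  x = 3: f ≡ 0 at y ∈ ∅; g ≡ 0 at y ∈ {0, 1}; common: ∅.
  x = 4: f ≡ 0 at y ∈ ∅; g ≡ 0 at y ∈ {1, 4}; common: ∅.
Collecting: common zeros = {(1, 4)}, so the count is 1.
Comparison with the Bézout bound: 1 ≤ 4 = deg(f)·deg(g), as expected for curves with no common component (the affine F_5-count falls short of the bound because intersections may lie at infinity, over extension fields, or carry multiplicity).


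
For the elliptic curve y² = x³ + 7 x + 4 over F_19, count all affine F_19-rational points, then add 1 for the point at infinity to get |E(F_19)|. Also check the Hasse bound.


Affine points = {(0, 2), (0, 17), (2, 8), (2, 11), (4, 1), (4, 18), (7, 4), (7, 15), (9, 6), (9, 13), (11, 5), (11, 14), (12, 7), (12, 12), (15, 8), (15, 11), (17, 1), (17, 18)}; affine count = 18; |E(F_19)| = 19.

Discriminant check: Δ ∝ 4a³ + 27b² = 4·7³ + 27·4² = 4·343 + 27·16 ≡ 18 (mod 19). Nonzero ⇒ E is nonsingular.
For each x ∈ F_19, compute rhs = x³ + 7·x + 4 mod 19, then count y ∈ F_19 with y² ≡ rhs.
  x = 0: rhs = 4, matching y values: 2, 17 (2 points).
  x = 1: rhs = 12, matching y values: none (0 points).
  x = 2: rhs = 7, matching y values: 8, 11 (2 points).
  x = 3: rhs = 14, matching y values: none (0 points).
  x = 4: rhs = 1, matching y values: 1, 18 (2 points).
  x = 5: rhs = 12, matching y values: none (0 points).
  x = 6: rhs = 15, matching y values: none (0 points).
  x = 7: rhs = 16, matching y values: 4, 15 (2 points).
  x = 8: rhs = 2, matching y values: none (0 points).
  x = 9: rhs = 17, matching y values: 6, 13 (2 points).
  x = 10: rhs = 10, matching y values: none (0 points).
  x = 11: rhs = 6, matching y values: 5, 14 (2 points).
  x = 12: rhs = 11, matching y values: 7, 12 (2 points).
  x = 13: rhs = 12, matching y values: none (0 points).
  x = 14: rhs = 15, matching y values: none (0 points).
  x = 15: rhs = 7, matching y values: 8, 11 (2 points).
  x = 16: rhs = 13, matching y values: none (0 points).
  x = 17: rhs = 1, matching y values: 1, 18 (2 points).
  x = 18: rhs = 15, matching y values: none (0 points).
Total affine count: 18.
Full point count |E(F_19)| = 18 + 1 = 19.
Hasse bound: |19 − (19+1)| = |-1| = 1 ≤ 2√19 ≈ 8.7178 ✓.


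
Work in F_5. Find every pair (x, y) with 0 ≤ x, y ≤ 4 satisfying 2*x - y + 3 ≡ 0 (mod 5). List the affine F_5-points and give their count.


Affine F_5-points: {(0, 3), (1, 0), (2, 2), (3, 4), (4, 1)}; count = 5.

For each of the 25 pairs (x, y) ∈ F_5², evaluate f(x, y) mod 5. Record the zeros.
  x = 0: [0↦3, 1↦2, 2↦1, 3↦0, 4↦4]  zeros at y ∈ {3}
  x = 1: [0↦0, 1↦4, 2↦3, 3↦2, 4↦1]  zeros at y ∈ {0}
  x = 2: [0↦2, 1↦1, 2↦0, 3↦4, 4↦3]  zeros at y ∈ {2}
  x = 3: [0↦4, 1↦3, 2↦2, 3↦1, 4↦0]  zeros at y ∈ {4}
  x = 4: [0↦1, 1↦0, 2↦4, 3↦3, 4↦2]  zeros at y ∈ {1}
Collecting zeros: affine points = {(0, 3), (1, 0), (2, 2), (3, 4), (4, 1)}.
Total count |C(F_5)_aff| = 5.


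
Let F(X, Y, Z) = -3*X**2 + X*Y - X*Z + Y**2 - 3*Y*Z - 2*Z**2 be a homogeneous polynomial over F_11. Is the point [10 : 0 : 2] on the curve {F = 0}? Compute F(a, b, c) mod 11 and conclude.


F(10,0,2) ≡ 2 (mod 11); P is NOT on the curve.

Evaluate F(10, 0, 2) term-by-term (mod 11).
  -3*X**2 ↦ -3·100·1·1 = -300
  X*Y ↦ 1·10·0·1 = 0
  -X*Z ↦ -1·10·1·2 = -20
  Y**2 ↦ 1·1·0·1 = 0
  -3*Y*Z ↦ -3·1·0·2 = 0
  -2*Z**2 ↦ -2·1·1·4 = -8
Sum: F(10, 0, 2) = (-300) + (0) + (-20) + (0) + (0) + (-8) = -328.
Reducing mod 11: -328 ≡ 2 (mod 11).
Since F(a, b, c) ≡ 2 ≠ 0 (mod 11), P does NOT lie on the curve.


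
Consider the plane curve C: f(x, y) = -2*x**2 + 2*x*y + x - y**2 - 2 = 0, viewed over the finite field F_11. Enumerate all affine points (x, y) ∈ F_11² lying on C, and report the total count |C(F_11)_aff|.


Affine F_11-points: {(0, 3), (0, 8), (1, 4), (1, 9), (3, 8), (3, 9), (5, 5), (6, 5), (6, 7), (7, 7), (9, 3), (9, 4)}; count = 12.

For each of the 121 pairs (x, y) ∈ F_11², evaluate f(x, y) mod 11. Record the zeros.
  x = 0: [0↦9, 1↦8, 2↦5, 3↦0, 4↦4, 5↦6, 6↦6, 7↦4, 8↦0, 9↦5, 10↦8]  zeros at y ∈ {3, 8}
  x = 1: [0↦8, 1↦9, 2↦8, 3↦5, 4↦0, 5↦4, 6↦6, 7↦6, 8↦4, 9↦0, 10↦5]  zeros at y ∈ {4, 9}
  x = 2: [0↦3, 1↦6, 2↦7, 3↦6, 4↦3, 5↦9, 6↦2, 7↦4, 8↦4, 9↦2, 10↦9]  zeros at y ∈ ∅
  x = 3: [0↦5, 1↦10, 2↦2, 3↦3, 4↦2, 5↦10, 6↦5, 7↦9, 8↦0, 9↦0, 10↦9]  zeros at y ∈ {8, 9}
  x = 4: [0↦3, 1↦10, 2↦4, 3↦7, 4↦8, 5↦7, 6↦4, 7↦10, 8↦3, 9↦5, 10↦5]  zeros at y ∈ ∅
  x = 5: [0↦8, 1↦6, 2↦2, 3↦7, 4↦10, 5↦0, 6↦10, 7↦7, 8↦2, 9↦6, 10↦8]  zeros at y ∈ {5}
  x = 6: [0↦9, 1↦9, 2↦7, 3↦3, 4↦8, 5↦0, 6↦1, 7↦0, 8↦8, 9↦3, 10↦7]  zeros at y ∈ {5, 7}
  x = 7: [0↦6, 1↦8, 2↦8, 3↦6, 4↦2, 5↦7, 6↦10, 7↦0, 8↦10, 9↦7, 10↦2]  zeros at y ∈ {7}
  x = 8: [0↦10, 1↦3, 2↦5, 3↦5, 4↦3, 5↦10, 6↦4, 7↦7, 8↦8, 9↦7, 10↦4]  zeros at y ∈ ∅
  x = 9: [0↦10, 1↦5, 2↦9, 3↦0, 4↦0, 5↦9, 6↦5, 7↦10, 8↦2, 9↦3, 10↦2]  zeros at y ∈ {3, 4}
  x = 10: [0↦6, 1↦3, 2↦9, 3↦2, 4↦4, 5↦4, 6↦2, 7↦9, 8↦3, 9↦6, 10↦7]  zeros at y ∈ ∅
Collecting zeros: affine points = {(0, 3), (0, 8), (1, 4), (1, 9), (3, 8), (3, 9), (5, 5), (6, 5), (6, 7), (7, 7), (9, 3), (9, 4)}.
Total count |C(F_11)_aff| = 12.


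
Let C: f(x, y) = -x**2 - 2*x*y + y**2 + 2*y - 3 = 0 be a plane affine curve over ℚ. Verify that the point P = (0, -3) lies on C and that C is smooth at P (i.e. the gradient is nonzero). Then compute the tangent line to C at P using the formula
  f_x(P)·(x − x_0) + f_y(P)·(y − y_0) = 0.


Tangent line at P: 6*x - 4*y - 12 = 0.

Step 1: f(0, -3) = 0, so P lies on C.
Step 2: partial derivatives
  f_x(x, y) = -2*x - 2*y, f_y(x, y) = -2*x + 2*y + 2.
  f_x(P) = 6, f_y(P) = -4 (gradient nonzero, so P is smooth).
Step 3: tangent line at P: 6·(x − 0) + -4·(y − -3) = 0.
Expanding: 6*x - 4*y - 12 = 0.


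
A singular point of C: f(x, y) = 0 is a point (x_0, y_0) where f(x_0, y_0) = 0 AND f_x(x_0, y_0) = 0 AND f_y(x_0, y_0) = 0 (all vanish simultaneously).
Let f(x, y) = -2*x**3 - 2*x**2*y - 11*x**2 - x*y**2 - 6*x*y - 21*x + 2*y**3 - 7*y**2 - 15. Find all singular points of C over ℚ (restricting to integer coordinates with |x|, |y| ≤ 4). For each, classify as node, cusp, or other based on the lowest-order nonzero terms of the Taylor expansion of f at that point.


Singular points: {(-2, 1)}; classification: node.

Compute partial derivatives:
  f_x = -6*x**2 - 4*x*y - 22*x - y**2 - 6*y - 21.
  f_y = -2*x**2 - 2*x*y - 6*x + 6*y**2 - 14*y.
Scan x_0 ∈ {−4, ..., 4}. For each x_0, f_y(x_0, y) is a polynomial in y; find its integer roots y ∈ {−4, ..., 4}, then test f_x and f at those candidates.
  x = -4: f_y(-4, y) = 6*y**2 - 6*y - 8; no integer root y with |y| ≤ 4.
  x = -3: f_y(-3, y) = 6*y**2 - 8*y; vanishes at y ∈ {0}. (-3, 0): f_x = -9 ≠ 0.
  x = -2: f_y(-2, y) = 6*y**2 - 10*y + 4; vanishes at y ∈ {1}. (-2, 1): f_x = 0, f = 0 — SINGULAR.
  x = -1: f_y(-1, y) = 6*y**2 - 12*y + 4; no integer root y with |y| ≤ 4.
  x = 0: f_y(0, y) = 6*y**2 - 14*y; vanishes at y ∈ {0}. (0, 0): f_x = -21 ≠ 0.
  x = 1: f_y(1, y) = 6*y**2 - 16*y - 8; no integer root y with |y| ≤ 4.
  x = 2: f_y(2, y) = 6*y**2 - 18*y - 20; no integer root y with |y| ≤ 4.
  x = 3: f_y(3, y) = 6*y**2 - 20*y - 36; no integer root y with |y| ≤ 4.
  x = 4: f_y(4, y) = 6*y**2 - 22*y - 56; no integer root y with |y| ≤ 4.
Only singular point on the grid: (-2, 1).
Classify: substitute x = -2 + u, y = 1 + v and expand: f = -2*u**3 - 2*u**2*v - u**2 - u*v**2 + 2*v**3 + v**2.
No constant or linear terms (consistent with a singular point). Quadratic part: -u**2 + v**2. Cubic part: -2*u**3 - 2*u**2*v - u*v**2 + 2*v**3.
The quadratic part v**2 - u**2 = (v − u)(v + u) splits into two distinct linear factors, so there are two distinct tangent lines y − 1 = ±(x − -2) — this is a node (ordinary double point).
Classification: node.


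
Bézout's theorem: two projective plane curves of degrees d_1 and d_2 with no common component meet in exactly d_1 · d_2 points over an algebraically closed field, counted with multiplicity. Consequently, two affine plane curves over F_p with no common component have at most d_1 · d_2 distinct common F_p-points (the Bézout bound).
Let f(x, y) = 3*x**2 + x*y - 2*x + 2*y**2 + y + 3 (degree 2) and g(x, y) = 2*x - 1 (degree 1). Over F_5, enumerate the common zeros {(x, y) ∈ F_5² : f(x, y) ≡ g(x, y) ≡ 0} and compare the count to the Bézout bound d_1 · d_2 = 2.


Common zeros: {(3, 1), (3, 2)}; count = 2; Bézout bound = 2.

deg(f) = 2, deg(g) = 1, so Bézout bound = 2.
Scan x ∈ F_5. For each x, list the y ∈ F_5 with f(x, y) ≡ 0 and those with g(x, y) ≡ 0 (mod 5); the common zeros in that column are the intersection.
  x = 0: f ≡ 0 at y ∈ ∅; g ≡ 0 at y ∈ ∅; common: ∅.
  x = 1: f ≡ 0 at y ∈ ∅; g ≡ 0 at y ∈ ∅; common: ∅.
  x = 2: f ≡ 0 at y ∈ {2, 4}; g ≡ 0 at y ∈ ∅; common: ∅.
  x = 3: f ≡ 0 at y ∈ {1, 2}; g ≡ 0 at y ∈ {0, 1, 2, 3, 4}; common: {1, 2}.
  x = 4: f ≡ 0 at y ∈ {1, 4}; g ≡ 0 at y ∈ ∅; common: ∅.
Collecting: common zeros = {(3, 1), (3, 2)}, so the count is 2.
Comparison with the Bézout bound: 2 ≤ 2 = deg(f)·deg(g), as expected for curves with no common component (the bound is attained).


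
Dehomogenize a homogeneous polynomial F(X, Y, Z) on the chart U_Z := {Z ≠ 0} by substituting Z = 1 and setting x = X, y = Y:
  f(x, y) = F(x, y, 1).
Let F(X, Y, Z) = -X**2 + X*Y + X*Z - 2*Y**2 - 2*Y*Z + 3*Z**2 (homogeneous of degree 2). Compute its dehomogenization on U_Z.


f(x, y) = -x**2 + x*y + x - 2*y**2 - 2*y + 3

On U_Z we set Z = 1. Each monomial c·X^i·Y^j·Z^k in F becomes c·x^i·y^j·1^k = c·x^i·y^j.
Substituting Z = 1: F(X, Y, 1) = -x**2 + x*y + x - 2*y**2 - 2*y + 3.
Note: deg(f) ≤ deg(F) = 2; strict inequality happens when F is divisible by Z (lost terms).


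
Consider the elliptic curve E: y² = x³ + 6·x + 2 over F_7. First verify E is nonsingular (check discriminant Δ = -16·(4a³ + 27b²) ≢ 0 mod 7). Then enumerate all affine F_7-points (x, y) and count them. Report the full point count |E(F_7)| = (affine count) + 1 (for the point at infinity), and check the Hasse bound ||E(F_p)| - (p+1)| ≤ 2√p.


Affine points = {(0, 3), (0, 4), (1, 3), (1, 4), (2, 1), (2, 6), (6, 3), (6, 4)}; affine count = 8; |E(F_7)| = 9.

Discriminant check: Δ ∝ 4a³ + 27b² = 4·6³ + 27·2² = 4·216 + 27·4 ≡ 6 (mod 7). Nonzero ⇒ E is nonsingular.
For each x ∈ F_7, compute rhs = x³ + 6·x + 2 mod 7, then count y ∈ F_7 with y² ≡ rhs.
  x = 0: rhs = 2, matching y values: 3, 4 (2 points).
  x = 1: rhs = 2, matching y values: 3, 4 (2 points).
  x = 2: rhs = 1, matching y values: 1, 6 (2 points).
  x = 3: rhs = 5, matching y values: none (0 points).
  x = 4: rhs = 6, matching y values: none (0 points).
  x = 5: rhs = 3, matching y values: none (0 points).
  x = 6: rhs = 2, matching y values: 3, 4 (2 points).
Total affine count: 8.
Full point count |E(F_7)| = 8 + 1 = 9.
Hasse bound: |9 − (7+1)| = |1| = 1 ≤ 2√7 ≈ 5.2915 ✓.


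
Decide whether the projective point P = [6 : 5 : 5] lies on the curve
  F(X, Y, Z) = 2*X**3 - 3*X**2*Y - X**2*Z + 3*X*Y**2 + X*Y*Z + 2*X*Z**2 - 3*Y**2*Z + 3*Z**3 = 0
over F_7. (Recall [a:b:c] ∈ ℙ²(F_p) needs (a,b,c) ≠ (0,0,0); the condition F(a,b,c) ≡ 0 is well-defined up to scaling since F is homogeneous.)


F(6,5,5) ≡ 3 (mod 7); P is NOT on the curve.

Evaluate F(6, 5, 5) term-by-term (mod 7).
  2*X**3 ↦ 2·216·1·1 = 432
  -3*X**2*Y ↦ -3·36·5·1 = -540
  -X**2*Z ↦ -1·36·1·5 = -180
  3*X*Y**2 ↦ 3·6·25·1 = 450
  X*Y*Z ↦ 1·6·5·5 = 150
  2*X*Z**2 ↦ 2·6·1·25 = 300
  -3*Y**2*Z ↦ -3·1·25·5 = -375
  3*Z**3 ↦ 3·1·1·125 = 375
Sum: F(6, 5, 5) = (432) + (-540) + (-180) + (450) + (150) + (300) + (-375) + (375) = 612.
Reducing mod 7: 612 ≡ 3 (mod 7).
Since F(a, b, c) ≡ 3 ≠ 0 (mod 7), P does NOT lie on the curve.


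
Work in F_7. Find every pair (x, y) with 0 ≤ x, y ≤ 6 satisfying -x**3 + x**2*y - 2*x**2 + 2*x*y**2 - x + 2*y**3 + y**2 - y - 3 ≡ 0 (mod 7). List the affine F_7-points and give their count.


Affine F_7-points: {(1, 0), (1, 2), (2, 0), (2, 2), (2, 6), (4, 1), (4, 2), (4, 3), (5, 3), (5, 4), (5, 5), (6, 3)}; count = 12.

For each of the 49 pairs (x, y) ∈ F_7², evaluate f(x, y) mod 7. Record the zeros.
  x = 0: [0↦4, 1↦6, 2↦1, 3↦1, 4↦4, 5↦1, 6↦4]  zeros at y ∈ ∅
  x = 1: [0↦0, 1↦5, 2↦0, 3↦4, 4↦1, 5↦3, 6↦1]  zeros at y ∈ {0, 2}
  x = 2: [0↦0, 1↦3, 2↦0, 3↦3, 4↦3, 5↦5, 6↦0]  zeros at y ∈ {0, 2, 6}
  x = 3: [0↦5, 1↦1, 2↦2, 3↦6, 4↦4, 5↦1, 6↦2]  zeros at y ∈ ∅
  x = 4: [0↦2, 1↦0, 2↦0, 3↦0, 4↦5, 5↦6, 6↦1]  zeros at y ∈ {1, 2, 3}
  x = 5: [0↦6, 1↦1, 2↦2, 3↦0, 4↦0, 5↦0, 6↦5]  zeros at y ∈ {3, 4, 5}
  x = 6: [0↦4, 1↦5, 2↦2, 3↦0, 4↦4, 5↦5, 6↦1]  zeros at y ∈ {3}
Collecting zeros: affine points = {(1, 0), (1, 2), (2, 0), (2, 2), (2, 6), (4, 1), (4, 2), (4, 3), (5, 3), (5, 4), (5, 5), (6, 3)}.
Total count |C(F_7)_aff| = 12.


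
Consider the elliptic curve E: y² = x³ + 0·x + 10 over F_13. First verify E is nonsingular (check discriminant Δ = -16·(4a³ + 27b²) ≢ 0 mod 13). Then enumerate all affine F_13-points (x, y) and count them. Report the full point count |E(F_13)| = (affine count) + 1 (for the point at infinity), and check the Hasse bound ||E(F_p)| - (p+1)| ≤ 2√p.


Affine points = {(0, 6), (0, 7), (4, 3), (4, 10), (10, 3), (10, 10), (12, 3), (12, 10)}; affine count = 8; |E(F_13)| = 9.

Discriminant check: Δ ∝ 4a³ + 27b² = 4·0³ + 27·10² = 4·0 + 27·100 ≡ 9 (mod 13). Nonzero ⇒ E is nonsingular.
For each x ∈ F_13, compute rhs = x³ + 0·x + 10 mod 13, then count y ∈ F_13 with y² ≡ rhs.
  x = 0: rhs = 10, matching y values: 6, 7 (2 points).
  x = 1: rhs = 11, matching y values: none (0 points).
  x = 2: rhs = 5, matching y values: none (0 points).
  x = 3: rhs = 11, matching y values: none (0 points).
  x = 4: rhs = 9, matching y values: 3, 10 (2 points).
  x = 5: rhs = 5, matching y values: none (0 points).
  x = 6: rhs = 5, matching y values: none (0 points).
  x = 7: rhs = 2, matching y values: none (0 points).
  x = 8: rhs = 2, matching y values: none (0 points).
  x = 9: rhs = 11, matching y values: none (0 points).
  x = 10: rhs = 9, matching y values: 3, 10 (2 points).
  x = 11: rhs = 2, matching y values: none (0 points).
  x = 12: rhs = 9, matching y values: 3, 10 (2 points).
Total affine count: 8.
Full point count |E(F_13)| = 8 + 1 = 9.
Hasse bound: |9 − (13+1)| = |-5| = 5 ≤ 2√13 ≈ 7.2111 ✓.


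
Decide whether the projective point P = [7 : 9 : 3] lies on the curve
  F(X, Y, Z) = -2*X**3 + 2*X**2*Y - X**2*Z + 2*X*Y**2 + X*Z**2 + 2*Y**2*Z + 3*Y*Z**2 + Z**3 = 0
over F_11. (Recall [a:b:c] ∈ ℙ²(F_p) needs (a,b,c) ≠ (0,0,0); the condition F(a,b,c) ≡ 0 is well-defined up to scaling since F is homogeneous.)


F(7,9,3) ≡ 0 (mod 11); P is on the curve.

Evaluate F(7, 9, 3) term-by-term (mod 11).
  -2*X**3 ↦ -2·343·1·1 = -686
  2*X**2*Y ↦ 2·49·9·1 = 882
  -X**2*Z ↦ -1·49·1·3 = -147
  2*X*Y**2 ↦ 2·7·81·1 = 1134
  X*Z**2 ↦ 1·7·1·9 = 63
  2*Y**2*Z ↦ 2·1·81·3 = 486
  3*Y*Z**2 ↦ 3·1·9·9 = 243
  Z**3 ↦ 1·1·1·27 = 27
Sum: F(7, 9, 3) = (-686) + (882) + (-147) + (1134) + (63) + (486) + (243) + (27) = 2002.
Reducing mod 11: 2002 ≡ 0 (mod 11).
Since F(a, b, c) ≡ 0 (mod 11), P lies on the curve.


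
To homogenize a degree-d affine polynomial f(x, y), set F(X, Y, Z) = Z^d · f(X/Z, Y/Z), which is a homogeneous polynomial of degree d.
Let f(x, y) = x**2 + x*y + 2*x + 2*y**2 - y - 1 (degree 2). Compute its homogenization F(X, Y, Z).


F(X, Y, Z) = X**2 + X*Y + 2*X*Z + 2*Y**2 - Y*Z - Z**2

deg(f) = 2.
Substitute x = X/Z, y = Y/Z into f, then multiply by Z^2.
  monomial 1·x^2·y^0 ↦ 1·X^2·Y^0·Z^0.
  monomial 1·x^1·y^1 ↦ 1·X^1·Y^1·Z^0.
  monomial 2·x^1·y^0 ↦ 2·X^1·Y^0·Z^1.
  monomial 2·x^0·y^2 ↦ 2·X^0·Y^2·Z^0.
  monomial -1·x^0·y^1 ↦ -1·X^0·Y^1·Z^1.
  monomial -1·x^0·y^0 ↦ -1·X^0·Y^0·Z^2.
Collecting: F(X, Y, Z) = X**2 + X*Y + 2*X*Z + 2*Y**2 - Y*Z - Z**2.


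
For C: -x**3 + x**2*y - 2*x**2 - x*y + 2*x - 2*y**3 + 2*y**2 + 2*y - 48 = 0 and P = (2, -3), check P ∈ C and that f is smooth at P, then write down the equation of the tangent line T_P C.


Tangent line at P: -27*x - 62*y - 132 = 0.

Step 1: f(2, -3) = 0, so P lies on C.
Step 2: partial derivatives
  f_x(x, y) = -3*x**2 + 2*x*y - 4*x - y + 2, f_y(x, y) = x**2 - x - 6*y**2 + 4*y + 2.
  f_x(P) = -27, f_y(P) = -62 (gradient nonzero, so P is smooth).
Step 3: tangent line at P: -27·(x − 2) + -62·(y − -3) = 0.
Expanding: -27*x - 62*y - 132 = 0.


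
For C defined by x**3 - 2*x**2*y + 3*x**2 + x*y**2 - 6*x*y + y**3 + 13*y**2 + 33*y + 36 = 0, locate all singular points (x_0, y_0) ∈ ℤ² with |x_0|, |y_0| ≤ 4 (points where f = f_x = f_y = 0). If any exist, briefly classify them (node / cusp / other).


Singular points: {(-3, -3)}; classification: cusp.

Compute partial derivatives:
  f_x = 3*x**2 - 4*x*y + 6*x + y**2 - 6*y.
  f_y = -2*x**2 + 2*x*y - 6*x + 3*y**2 + 26*y + 33.
Scan x_0 ∈ {−4, ..., 4}. For each x_0, f_y(x_0, y) is a polynomial in y; find its integer roots y ∈ {−4, ..., 4}, then test f_x and f at those candidates.
  x = -4: f_y(-4, y) = 3*y**2 + 18*y + 25; no integer root y with |y| ≤ 4.
  x = -3: f_y(-3, y) = 3*y**2 + 20*y + 33; vanishes at y ∈ {-3}. (-3, -3): f_x = 0, f = 0 — SINGULAR.
  x = -2: f_y(-2, y) = 3*y**2 + 22*y + 37; no integer root y with |y| ≤ 4.
  x = -1: f_y(-1, y) = 3*y**2 + 24*y + 37; no integer root y with |y| ≤ 4.
  x = 0: f_y(0, y) = 3*y**2 + 26*y + 33; no integer root y with |y| ≤ 4.
  x = 1: f_y(1, y) = 3*y**2 + 28*y + 25; vanishes at y ∈ {-1}. (1, -1): f_x = 20 ≠ 0.
  x = 2: f_y(2, y) = 3*y**2 + 30*y + 13; no integer root y with |y| ≤ 4.
  x = 3: f_y(3, y) = 3*y**2 + 32*y - 3; no integer root y with |y| ≤ 4.
  x = 4: f_y(4, y) = 3*y**2 + 34*y - 23; no integer root y with |y| ≤ 4.
Only singular point on the grid: (-3, -3).
Classify: substitute x = -3 + u, y = -3 + v and expand: f = u**3 - 2*u**2*v + u*v**2 + v**3 + v**2.
No constant or linear terms (consistent with a singular point). Quadratic part: v**2. Cubic part: u**3 - 2*u**2*v + u*v**2 + v**3.
The quadratic part v**2 is a perfect square, so there is a single (double) tangent line v = 0, i.e. y = -3. Restricting the cubic part to that line (v = 0) leaves u**3 ≠ 0, so f is not divisible by v and the branch is v² ≈ -u**3 to lowest order — this is a cusp.
Classification: cusp.


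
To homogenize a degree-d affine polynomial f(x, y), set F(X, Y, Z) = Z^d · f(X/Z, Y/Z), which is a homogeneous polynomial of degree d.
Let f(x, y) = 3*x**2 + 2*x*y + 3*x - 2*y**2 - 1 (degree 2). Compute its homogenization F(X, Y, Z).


F(X, Y, Z) = 3*X**2 + 2*X*Y + 3*X*Z - 2*Y**2 - Z**2

deg(f) = 2.
Substitute x = X/Z, y = Y/Z into f, then multiply by Z^2.
  monomial 3·x^2·y^0 ↦ 3·X^2·Y^0·Z^0.
  monomial 2·x^1·y^1 ↦ 2·X^1·Y^1·Z^0.
  monomial 3·x^1·y^0 ↦ 3·X^1·Y^0·Z^1.
  monomial -2·x^0·y^2 ↦ -2·X^0·Y^2·Z^0.
  monomial -1·x^0·y^0 ↦ -1·X^0·Y^0·Z^2.
Collecting: F(X, Y, Z) = 3*X**2 + 2*X*Y + 3*X*Z - 2*Y**2 - Z**2.


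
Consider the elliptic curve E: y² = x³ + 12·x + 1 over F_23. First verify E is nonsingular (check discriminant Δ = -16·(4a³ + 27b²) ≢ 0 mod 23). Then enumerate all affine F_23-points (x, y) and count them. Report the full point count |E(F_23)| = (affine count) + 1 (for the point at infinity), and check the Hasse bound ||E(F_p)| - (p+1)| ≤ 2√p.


Affine points = {(0, 1), (0, 22), (3, 8), (3, 15), (5, 5), (5, 18), (6, 6), (6, 17), (13, 10), (13, 13), (17, 9), (17, 14), (18, 0), (19, 2), (19, 21)}; affine count = 15; |E(F_23)| = 16.

Discriminant check: Δ ∝ 4a³ + 27b² = 4·12³ + 27·1² = 4·1728 + 27·1 ≡ 16 (mod 23). Nonzero ⇒ E is nonsingular.
For each x ∈ F_23, compute rhs = x³ + 12·x + 1 mod 23, then count y ∈ F_23 with y² ≡ rhs.
  x = 0: rhs = 1, matching y values: 1, 22 (2 points).
  x = 1: rhs = 14, matching y values: none (0 points).
  x = 2: rhs = 10, matching y values: none (0 points).
  x = 3: rhs = 18, matching y values: 8, 15 (2 points).
  x = 4: rhs = 21, matching y values: none (0 points).
  x = 5: rhs = 2, matching y values: 5, 18 (2 points).
  x = 6: rhs = 13, matching y values: 6, 17 (2 points).
  x = 7: rhs = 14, matching y values: none (0 points).
  x = 8: rhs = 11, matching y values: none (0 points).
  x = 9: rhs = 10, matching y values: none (0 points).
  x = 10: rhs = 17, matching y values: none (0 points).
  x = 11: rhs = 15, matching y values: none (0 points).
  x = 12: rhs = 10, matching y values: none (0 points).
  x = 13: rhs = 8, matching y values: 10, 13 (2 points).
  x = 14: rhs = 15, matching y values: none (0 points).
  x = 15: rhs = 14, matching y values: none (0 points).
  x = 16: rhs = 11, matching y values: none (0 points).
  x = 17: rhs = 12, matching y values: 9, 14 (2 points).
  x = 18: rhs = 0, matching y values: 0 (1 points).
  x = 19: rhs = 4, matching y values: 2, 21 (2 points).
  x = 20: rhs = 7, matching y values: none (0 points).
  x = 21: rhs = 15, matching y values: none (0 points).
  x = 22: rhs = 11, matching y values: none (0 points).
Total affine count: 15.
Full point count |E(F_23)| = 15 + 1 = 16.
Hasse bound: |16 − (23+1)| = |-8| = 8 ≤ 2√23 ≈ 9.5917 ✓.


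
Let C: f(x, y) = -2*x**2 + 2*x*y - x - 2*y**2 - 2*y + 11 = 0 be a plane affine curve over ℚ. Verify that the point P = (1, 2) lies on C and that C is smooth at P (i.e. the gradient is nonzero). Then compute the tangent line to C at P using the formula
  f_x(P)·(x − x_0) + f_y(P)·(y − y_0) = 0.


Tangent line at P: -x - 8*y + 17 = 0.

Step 1: f(1, 2) = 0, so P lies on C.
Step 2: partial derivatives
  f_x(x, y) = -4*x + 2*y - 1, f_y(x, y) = 2*x - 4*y - 2.
  f_x(P) = -1, f_y(P) = -8 (gradient nonzero, so P is smooth).
Step 3: tangent line at P: -1·(x − 1) + -8·(y − 2) = 0.
Expanding: -x - 8*y + 17 = 0.


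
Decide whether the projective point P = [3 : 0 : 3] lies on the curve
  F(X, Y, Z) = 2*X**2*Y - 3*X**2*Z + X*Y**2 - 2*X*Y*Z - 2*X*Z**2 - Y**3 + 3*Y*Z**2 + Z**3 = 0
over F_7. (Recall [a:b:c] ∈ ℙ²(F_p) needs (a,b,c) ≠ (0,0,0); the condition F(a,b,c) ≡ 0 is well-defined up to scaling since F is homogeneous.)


F(3,0,3) ≡ 4 (mod 7); P is NOT on the curve.

Evaluate F(3, 0, 3) term-by-term (mod 7).
  2*X**2*Y ↦ 2·9·0·1 = 0
  -3*X**2*Z ↦ -3·9·1·3 = -81
  X*Y**2 ↦ 1·3·0·1 = 0
  -2*X*Y*Z ↦ -2·3·0·3 = 0
  -2*X*Z**2 ↦ -2·3·1·9 = -54
  -Y**3 ↦ -1·1·0·1 = 0
  3*Y*Z**2 ↦ 3·1·0·9 = 0
  Z**3 ↦ 1·1·1·27 = 27
Sum: F(3, 0, 3) = (0) + (-81) + (0) + (0) + (-54) + (0) + (0) + (27) = -108.
Reducing mod 7: -108 ≡ 4 (mod 7).
Since F(a, b, c) ≡ 4 ≠ 0 (mod 7), P does NOT lie on the curve.


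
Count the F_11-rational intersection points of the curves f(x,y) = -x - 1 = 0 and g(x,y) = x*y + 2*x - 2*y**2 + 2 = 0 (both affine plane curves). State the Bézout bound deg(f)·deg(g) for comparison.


Common zeros: {(10, 0), (10, 5)}; count = 2; Bézout bound = 2.

deg(f) = 1, deg(g) = 2, so Bézout bound = 2.
Scan x ∈ F_11. For each x, list the y ∈ F_11 with f(x, y) ≡ 0 and those with g(x, y) ≡ 0 (mod 11); the common zeros in that column are the intersection.
  x = 0: f ≡ 0 at y ∈ ∅; g ≡ 0 at y ∈ {1, 10}; common: ∅.
  x = 1: f ≡ 0 at y ∈ ∅; g ≡ 0 at y ∈ {3}; common: ∅.
  x = 2: f ≡ 0 at y ∈ ∅; g ≡ 0 at y ∈ ∅; common: ∅.
  x = 3: f ≡ 0 at y ∈ ∅; g ≡ 0 at y ∈ ∅; common: ∅.
  x = 4: f ≡ 0 at y ∈ ∅; g ≡ 0 at y ∈ ∅; common: ∅.
  x = 5: f ≡ 0 at y ∈ ∅; g ≡ 0 at y ∈ {4}; common: ∅.
  x = 6: f ≡ 0 at y ∈ ∅; g ≡ 0 at y ∈ {6, 8}; common: ∅.
  x = 7: f ≡ 0 at y ∈ ∅; g ≡ 0 at y ∈ {2, 7}; common: ∅.
  x = 8: f ≡ 0 at y ∈ ∅; g ≡ 0 at y ∈ ∅; common: ∅.
  x = 9: f ≡ 0 at y ∈ ∅; g ≡ 0 at y ∈ ∅; common: ∅.
  x = 10: f ≡ 0 at y ∈ {0, 1, 2, 3, 4, 5, 6, 7, 8, 9, 10}; g ≡ 0 at y ∈ {0, 5}; common: {0, 5}.
Collecting: common zeros = {(10, 0), (10, 5)}, so the count is 2.
Comparison with the Bézout bound: 2 ≤ 2 = deg(f)·deg(g), as expected for curves with no common component (the bound is attained).


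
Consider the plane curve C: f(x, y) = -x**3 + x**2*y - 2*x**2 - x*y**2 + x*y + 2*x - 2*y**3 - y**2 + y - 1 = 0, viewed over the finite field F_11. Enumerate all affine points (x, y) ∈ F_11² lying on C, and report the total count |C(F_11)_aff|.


Affine F_11-points: {(1, 9), (2, 1), (3, 1), (3, 9), (3, 10), (4, 8), (5, 1), (8, 4), (9, 2), (10, 3)}; count = 10.

For each of the 121 pairs (x, y) ∈ F_11², evaluate f(x, y) mod 11. Record the zeros.
  x = 0: [0↦10, 1↦8, 2↦3, 3↦5, 4↦2, 5↦4, 6↦10, 7↦8, 8↦8, 9↦9, 10↦10]  zeros at y ∈ ∅
  x = 1: [0↦9, 1↦8, 2↦2, 3↦1, 4↦4, 5↦10, 6↦7, 7↦5, 8↦3, 9↦0, 10↦6]  zeros at y ∈ {9}
  x = 2: [0↦9, 1↦0, 2↦6, 3↦4, 4↦4, 5↦5, 6↦6, 7↦6, 8↦4, 9↦10, 10↦1]  zeros at y ∈ {1}
  x = 3: [0↦4, 1↦0, 2↦9, 3↦8, 4↦7, 5↦5, 6↦1, 7↦5, 8↦5, 9↦0, 10↦0]  zeros at y ∈ {1, 9, 10}
  x = 4: [0↦10, 1↦2, 2↦5, 3↦7, 4↦7, 5↦4, 6↦8, 7↦7, 8↦0, 9↦8, 10↦8]  zeros at y ∈ {8}
  x = 5: [0↦10, 1↦0, 2↦10, 3↦6, 4↦9, 5↦7, 6↦10, 7↦6, 8↦5, 9↦6, 10↦8]  zeros at y ∈ {1}
  x = 6: [0↦9, 1↦10, 2↦7, 3↦10, 4↦7, 5↦8, 6↦1, 7↦7, 8↦3, 9↦10, 10↦5]  zeros at y ∈ ∅
  x = 7: [0↦1, 1↦4, 2↦1, 3↦2, 4↦6, 5↦1, 6↦8, 7↦4, 8↦10, 9↦3, 10↦4]  zeros at y ∈ ∅
  x = 8: [0↦2, 1↦9, 2↦8, 3↦9, 4↦0, 5↦2, 6↦3, 7↦2, 8↦9, 9↦1, 10↦10]  zeros at y ∈ {4}
  x = 9: [0↦6, 1↦8, 2↦0, 3↦3, 4↦5, 5↦5, 6↦2, 7↦6, 8↦5, 9↦9, 10↦6]  zeros at y ∈ {2}
  x = 10: [0↦7, 1↦6, 2↦4, 3↦0, 4↦4, 5↦4, 6↦10, 7↦10, 8↦3, 9↦10, 10↦8]  zeros at y ∈ {3}
Collecting zeros: affine points = {(1, 9), (2, 1), (3, 1), (3, 9), (3, 10), (4, 8), (5, 1), (8, 4), (9, 2), (10, 3)}.
Total count |C(F_11)_aff| = 10.


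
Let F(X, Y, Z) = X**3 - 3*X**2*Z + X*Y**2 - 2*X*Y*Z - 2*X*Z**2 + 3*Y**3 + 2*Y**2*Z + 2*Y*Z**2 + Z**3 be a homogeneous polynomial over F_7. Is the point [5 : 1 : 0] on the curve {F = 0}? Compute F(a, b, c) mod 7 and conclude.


F(5,1,0) ≡ 0 (mod 7); P is on the curve.

Evaluate F(5, 1, 0) term-by-term (mod 7).
  X**3 ↦ 1·125·1·1 = 125
  -3*X**2*Z ↦ -3·25·1·0 = 0
  X*Y**2 ↦ 1·5·1·1 = 5
  -2*X*Y*Z ↦ -2·5·1·0 = 0
  -2*X*Z**2 ↦ -2·5·1·0 = 0
  3*Y**3 ↦ 3·1·1·1 = 3
  2*Y**2*Z ↦ 2·1·1·0 = 0
  2*Y*Z**2 ↦ 2·1·1·0 = 0
  Z**3 ↦ 1·1·1·0 = 0
Sum: F(5, 1, 0) = (125) + (0) + (5) + (0) + (0) + (3) + (0) + (0) + (0) = 133.
Reducing mod 7: 133 ≡ 0 (mod 7).
Since F(a, b, c) ≡ 0 (mod 7), P lies on the curve.


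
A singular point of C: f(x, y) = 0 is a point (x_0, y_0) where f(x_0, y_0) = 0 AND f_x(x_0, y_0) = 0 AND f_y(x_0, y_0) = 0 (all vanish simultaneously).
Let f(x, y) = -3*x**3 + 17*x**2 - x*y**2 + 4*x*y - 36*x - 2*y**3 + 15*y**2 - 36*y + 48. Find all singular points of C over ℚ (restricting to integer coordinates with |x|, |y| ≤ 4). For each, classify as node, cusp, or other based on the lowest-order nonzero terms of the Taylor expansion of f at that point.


Singular points: {(2, 2)}; classification: node.

Compute partial derivatives:
  f_x = -9*x**2 + 34*x - y**2 + 4*y - 36.
  f_y = -2*x*y + 4*x - 6*y**2 + 30*y - 36.
Scan x_0 ∈ {−4, ..., 4}. For each x_0, f_y(x_0, y) is a polynomial in y; find its integer roots y ∈ {−4, ..., 4}, then test f_x and f at those candidates.
  x = -4: f_y(-4, y) = -6*y**2 + 38*y - 52; vanishes at y ∈ {2}. (-4, 2): f_x = -312 ≠ 0.
  x = -3: f_y(-3, y) = -6*y**2 + 36*y - 48; vanishes at y ∈ {2, 4}. (-3, 2): f_x = -215 ≠ 0; (-3, 4): f_x = -219 ≠ 0.
  x = -2: f_y(-2, y) = -6*y**2 + 34*y - 44; vanishes at y ∈ {2}. (-2, 2): f_x = -136 ≠ 0.
  x = -1: f_y(-1, y) = -6*y**2 + 32*y - 40; vanishes at y ∈ {2}. (-1, 2): f_x = -75 ≠ 0.
  x = 0: f_y(0, y) = -6*y**2 + 30*y - 36; vanishes at y ∈ {2, 3}. (0, 2): f_x = -32 ≠ 0; (0, 3): f_x = -33 ≠ 0.
  x = 1: f_y(1, y) = -6*y**2 + 28*y - 32; vanishes at y ∈ {2}. (1, 2): f_x = -7 ≠ 0.
  x = 2: f_y(2, y) = -6*y**2 + 26*y - 28; vanishes at y ∈ {2}. (2, 2): f_x = 0, f = 0 — SINGULAR.
  x = 3: f_y(3, y) = -6*y**2 + 24*y - 24; vanishes at y ∈ {2}. (3, 2): f_x = -11 ≠ 0.
  x = 4: f_y(4, y) = -6*y**2 + 22*y - 20; vanishes at y ∈ {2}. (4, 2): f_x = -40 ≠ 0.
Only singular point on the grid: (2, 2).
Classify: substitute x = 2 + u, y = 2 + v and expand: f = -3*u**3 - u**2 - u*v**2 - 2*v**3 + v**2.
No constant or linear terms (consistent with a singular point). Quadratic part: -u**2 + v**2. Cubic part: -3*u**3 - u*v**2 - 2*v**3.
The quadratic part v**2 - u**2 = (v − u)(v + u) splits into two distinct linear factors, so there are two distinct tangent lines y − 2 = ±(x − 2) — this is a node (ordinary double point).
Classification: node.


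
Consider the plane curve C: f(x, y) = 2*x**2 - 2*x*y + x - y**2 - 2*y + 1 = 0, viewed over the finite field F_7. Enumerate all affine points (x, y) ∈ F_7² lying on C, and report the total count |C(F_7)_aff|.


Affine F_7-points: {(0, 2), (0, 3), (1, 4), (1, 6), (5, 0), (5, 2), (6, 3), (6, 4)}; count = 8.

For each of the 49 pairs (x, y) ∈ F_7², evaluate f(x, y) mod 7. Record the zeros.
  x = 0: [0↦1, 1↦5, 2↦0, 3↦0, 4↦5, 5↦1, 6↦2]  zeros at y ∈ {2, 3}
  x = 1: [0↦4, 1↦6, 2↦6, 3↦4, 4↦0, 5↦1, 6↦0]  zeros at y ∈ {4, 6}
  x = 2: [0↦4, 1↦4, 2↦2, 3↦5, 4↦6, 5↦5, 6↦2]  zeros at y ∈ ∅
  x = 3: [0↦1, 1↦6, 2↦2, 3↦3, 4↦2, 5↦6, 6↦1]  zeros at y ∈ ∅
  x = 4: [0↦2, 1↦5, 2↦6, 3↦5, 4↦2, 5↦4, 6↦4]  zeros at y ∈ ∅
  x = 5: [0↦0, 1↦1, 2↦0, 3↦4, 4↦6, 5↦6, 6↦4]  zeros at y ∈ {0, 2}
  x = 6: [0↦2, 1↦1, 2↦5, 3↦0, 4↦0, 5↦5, 6↦1]  zeros at y ∈ {3, 4}
Collecting zeros: affine points = {(0, 2), (0, 3), (1, 4), (1, 6), (5, 0), (5, 2), (6, 3), (6, 4)}.
Total count |C(F_7)_aff| = 8.


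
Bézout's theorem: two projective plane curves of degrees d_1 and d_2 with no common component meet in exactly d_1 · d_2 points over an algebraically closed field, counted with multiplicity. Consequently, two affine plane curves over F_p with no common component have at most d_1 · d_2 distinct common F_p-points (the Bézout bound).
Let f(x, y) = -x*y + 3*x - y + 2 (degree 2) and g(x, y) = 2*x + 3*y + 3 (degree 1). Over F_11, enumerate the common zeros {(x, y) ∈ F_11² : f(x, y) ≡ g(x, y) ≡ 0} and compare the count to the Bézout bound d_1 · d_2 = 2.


Common zeros: {(6, 6), (9, 4)}; count = 2; Bézout bound = 2.

deg(f) = 2, deg(g) = 1, so Bézout bound = 2.
Scan x ∈ F_11. For each x, list the y ∈ F_11 with f(x, y) ≡ 0 and those with g(x, y) ≡ 0 (mod 11); the common zeros in that column are the intersection.
  x = 0: f ≡ 0 at y ∈ {2}; g ≡ 0 at y ∈ {10}; common: ∅.
  x = 1: f ≡ 0 at y ∈ {8}; g ≡ 0 at y ∈ {2}; common: ∅.
  x = 2: f ≡ 0 at y ∈ {10}; g ≡ 0 at y ∈ {5}; common: ∅.
  x = 3: f ≡ 0 at y ∈ {0}; g ≡ 0 at y ∈ {8}; common: ∅.
  x = 4: f ≡ 0 at y ∈ {5}; g ≡ 0 at y ∈ {0}; common: ∅.
  x = 5: f ≡ 0 at y ∈ {1}; g ≡ 0 at y ∈ {3}; common: ∅.
  x = 6: f ≡ 0 at y ∈ {6}; g ≡ 0 at y ∈ {6}; common: {6}.
  x = 7: f ≡ 0 at y ∈ {7}; g ≡ 0 at y ∈ {9}; common: ∅.
  x = 8: f ≡ 0 at y ∈ {9}; g ≡ 0 at y ∈ {1}; common: ∅.
  x = 9: f ≡ 0 at y ∈ {4}; g ≡ 0 at y ∈ {4}; common: {4}.
  x = 10: f ≡ 0 at y ∈ ∅; g ≡ 0 at y ∈ {7}; common: ∅.
Collecting: common zeros = {(6, 6), (9, 4)}, so the count is 2.
Comparison with the Bézout bound: 2 ≤ 2 = deg(f)·deg(g), as expected for curves with no common component (the bound is attained).
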